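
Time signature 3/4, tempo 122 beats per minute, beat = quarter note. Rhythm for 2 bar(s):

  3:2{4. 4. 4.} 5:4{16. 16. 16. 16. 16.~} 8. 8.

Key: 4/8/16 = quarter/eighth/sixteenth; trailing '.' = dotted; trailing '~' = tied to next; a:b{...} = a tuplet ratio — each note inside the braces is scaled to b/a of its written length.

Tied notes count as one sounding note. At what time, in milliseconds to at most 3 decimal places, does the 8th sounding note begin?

note 8 onset = 21/5b = 2065.574ms

1. 0.0ms @ 0 + 491.803ms (1)
2. 491.803ms @ 1 + 491.803ms (1)
3. 983.607ms @ 2 + 491.803ms (1)
4. 1475.41ms @ 3 + 147.541ms (3/10)
5. 1622.951ms @ 33/10 + 147.541ms (3/10)
6. 1770.492ms @ 18/5 + 147.541ms (3/10)
7. 1918.033ms @ 39/10 + 147.541ms (3/10)
8. 2065.574ms @ 21/5 + 516.393ms (21/20)
9. 2581.967ms @ 21/4 + 368.852ms (3/4)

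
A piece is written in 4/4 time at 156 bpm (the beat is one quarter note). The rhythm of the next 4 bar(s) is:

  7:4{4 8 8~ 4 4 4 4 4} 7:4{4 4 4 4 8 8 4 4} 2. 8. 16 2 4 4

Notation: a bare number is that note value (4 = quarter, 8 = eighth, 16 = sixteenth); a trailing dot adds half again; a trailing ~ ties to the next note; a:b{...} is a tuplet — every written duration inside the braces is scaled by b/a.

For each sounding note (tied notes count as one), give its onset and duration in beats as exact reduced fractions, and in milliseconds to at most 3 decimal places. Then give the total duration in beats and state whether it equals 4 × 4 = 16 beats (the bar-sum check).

1) 0.0ms=0b +219.78ms=4/7b
2) 219.78ms=4/7b +109.89ms=2/7b
3) 329.67ms=6/7b +329.67ms=6/7b
4) 659.341ms=12/7b +219.78ms=4/7b
5) 879.121ms=16/7b +219.78ms=4/7b
6) 1098.901ms=20/7b +219.78ms=4/7b
7) 1318.681ms=24/7b +219.78ms=4/7b
8) 1538.462ms=4b +219.78ms=4/7b
9) 1758.242ms=32/7b +219.78ms=4/7b
10) 1978.022ms=36/7b +219.78ms=4/7b
11) 2197.802ms=40/7b +219.78ms=4/7b
12) 2417.582ms=44/7b +109.89ms=2/7b
13) 2527.473ms=46/7b +109.89ms=2/7b
14) 2637.363ms=48/7b +219.78ms=4/7b
15) 2857.143ms=52/7b +219.78ms=4/7b
16) 3076.923ms=8b +1153.846ms=3b
17) 4230.769ms=11b +288.462ms=3/4b
18) 4519.231ms=47/4b +96.154ms=1/4b
19) 4615.385ms=12b +769.231ms=2b
20) 5384.615ms=14b +384.615ms=1b
21) 5769.231ms=15b +384.615ms=1b
Σ=16b of 16 (156bpm 4/4) — PASS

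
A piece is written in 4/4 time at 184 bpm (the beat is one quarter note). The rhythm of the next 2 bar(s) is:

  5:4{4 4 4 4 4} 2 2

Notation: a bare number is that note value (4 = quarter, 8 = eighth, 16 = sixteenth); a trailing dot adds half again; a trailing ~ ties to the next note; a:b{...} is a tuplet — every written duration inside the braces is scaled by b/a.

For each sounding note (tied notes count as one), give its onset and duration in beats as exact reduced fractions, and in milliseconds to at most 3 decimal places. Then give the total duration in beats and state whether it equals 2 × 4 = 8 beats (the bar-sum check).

1) 0.0ms=0b +260.87ms=4/5b
2) 260.87ms=4/5b +260.87ms=4/5b
3) 521.739ms=8/5b +260.87ms=4/5b
4) 782.609ms=12/5b +260.87ms=4/5b
5) 1043.478ms=16/5b +260.87ms=4/5b
6) 1304.348ms=4b +652.174ms=2b
7) 1956.522ms=6b +652.174ms=2b
Σ=8b of 8 (184bpm 4/4) — PASS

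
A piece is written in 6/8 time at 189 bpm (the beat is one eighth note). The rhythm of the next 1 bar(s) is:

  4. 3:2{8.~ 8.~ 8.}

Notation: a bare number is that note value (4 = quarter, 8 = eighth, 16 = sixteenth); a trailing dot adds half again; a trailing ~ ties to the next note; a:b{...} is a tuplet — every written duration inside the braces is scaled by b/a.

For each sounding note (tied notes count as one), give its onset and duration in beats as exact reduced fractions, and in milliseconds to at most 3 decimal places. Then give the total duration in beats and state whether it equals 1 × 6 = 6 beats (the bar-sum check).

1) 0.0ms=0b +952.381ms=3b
2) 952.381ms=3b +952.381ms=3b
Σ=6b of 6 (189bpm 6/8) — PASS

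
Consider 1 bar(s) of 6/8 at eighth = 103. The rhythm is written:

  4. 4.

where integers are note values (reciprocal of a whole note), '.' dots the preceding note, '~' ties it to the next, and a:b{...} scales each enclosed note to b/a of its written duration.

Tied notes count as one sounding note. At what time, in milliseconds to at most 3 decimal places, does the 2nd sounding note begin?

note 2 onset = 3b = 1747.573ms

1. 0.0ms @ 0 + 1747.573ms (3)
2. 1747.573ms @ 3 + 1747.573ms (3)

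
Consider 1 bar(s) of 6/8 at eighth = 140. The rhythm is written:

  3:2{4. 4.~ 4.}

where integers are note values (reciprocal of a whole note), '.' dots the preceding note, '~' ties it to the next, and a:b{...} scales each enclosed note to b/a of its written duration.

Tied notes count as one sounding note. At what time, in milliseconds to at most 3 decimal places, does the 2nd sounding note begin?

note 2 onset = 2b = 857.143ms

1. 0.0ms @ 0 + 857.143ms (2)
2. 857.143ms @ 2 + 1714.286ms (4)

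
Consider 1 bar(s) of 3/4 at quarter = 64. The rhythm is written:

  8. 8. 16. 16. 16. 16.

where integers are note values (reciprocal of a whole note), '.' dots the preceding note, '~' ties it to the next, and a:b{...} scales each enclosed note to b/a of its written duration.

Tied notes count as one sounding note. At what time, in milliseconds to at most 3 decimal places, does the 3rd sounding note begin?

note 3 onset = 3/2b = 1406.25ms

1. 0.0ms @ 0 + 703.125ms (3/4)
2. 703.125ms @ 3/4 + 703.125ms (3/4)
3. 1406.25ms @ 3/2 + 351.562ms (3/8)
4. 1757.812ms @ 15/8 + 351.562ms (3/8)
5. 2109.375ms @ 9/4 + 351.562ms (3/8)
6. 2460.938ms @ 21/8 + 351.562ms (3/8)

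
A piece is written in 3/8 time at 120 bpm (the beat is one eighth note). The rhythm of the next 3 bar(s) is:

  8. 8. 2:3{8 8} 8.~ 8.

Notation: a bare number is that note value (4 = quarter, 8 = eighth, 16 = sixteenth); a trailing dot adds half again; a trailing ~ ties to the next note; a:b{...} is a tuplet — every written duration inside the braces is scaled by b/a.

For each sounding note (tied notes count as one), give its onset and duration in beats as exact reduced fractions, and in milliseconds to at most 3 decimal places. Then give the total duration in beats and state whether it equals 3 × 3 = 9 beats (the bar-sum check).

1) 0.0ms=0b +750.0ms=3/2b
2) 750.0ms=3/2b +750.0ms=3/2b
3) 1500.0ms=3b +750.0ms=3/2b
4) 2250.0ms=9/2b +750.0ms=3/2b
5) 3000.0ms=6b +1500.0ms=3b
Σ=9b of 9 (120bpm 3/8) — PASS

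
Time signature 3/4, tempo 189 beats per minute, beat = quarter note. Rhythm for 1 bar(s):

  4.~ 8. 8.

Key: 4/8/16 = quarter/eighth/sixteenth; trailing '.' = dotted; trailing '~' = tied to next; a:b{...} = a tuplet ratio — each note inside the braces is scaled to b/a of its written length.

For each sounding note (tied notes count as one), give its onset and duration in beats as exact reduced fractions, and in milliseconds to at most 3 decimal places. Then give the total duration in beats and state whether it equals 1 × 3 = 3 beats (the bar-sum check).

1) 0.0ms=0b +714.286ms=9/4b
2) 714.286ms=9/4b +238.095ms=3/4b
Σ=3b of 3 (189bpm 3/4) — PASS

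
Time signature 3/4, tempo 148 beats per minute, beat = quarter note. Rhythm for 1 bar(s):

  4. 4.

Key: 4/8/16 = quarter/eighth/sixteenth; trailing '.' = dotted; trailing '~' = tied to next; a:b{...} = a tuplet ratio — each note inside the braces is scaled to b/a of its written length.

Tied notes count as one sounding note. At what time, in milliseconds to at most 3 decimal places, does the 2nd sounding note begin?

1. 0.0ms @ 0 + 608.108ms (3/2)
2. 608.108ms @ 3/2 + 608.108ms (3/2)

note 2 onset = 3/2b = 608.108ms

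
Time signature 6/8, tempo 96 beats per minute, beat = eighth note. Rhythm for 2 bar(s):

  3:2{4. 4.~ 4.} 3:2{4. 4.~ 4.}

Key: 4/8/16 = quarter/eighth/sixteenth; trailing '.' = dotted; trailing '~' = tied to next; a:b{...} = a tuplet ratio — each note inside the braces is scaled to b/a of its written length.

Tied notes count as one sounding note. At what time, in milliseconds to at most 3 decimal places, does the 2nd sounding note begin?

1. 0.0ms @ 0 + 1250.0ms (2)
2. 1250.0ms @ 2 + 2500.0ms (4)
3. 3750.0ms @ 6 + 1250.0ms (2)
4. 5000.0ms @ 8 + 2500.0ms (4)

note 2 onset = 2b = 1250.0ms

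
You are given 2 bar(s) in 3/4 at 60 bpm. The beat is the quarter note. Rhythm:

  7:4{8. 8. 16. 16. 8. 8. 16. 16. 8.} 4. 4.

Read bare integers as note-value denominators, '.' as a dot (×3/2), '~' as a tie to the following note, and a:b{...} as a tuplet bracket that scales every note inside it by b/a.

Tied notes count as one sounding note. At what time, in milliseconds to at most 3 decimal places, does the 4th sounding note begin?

1. 0.0ms @ 0 + 428.571ms (3/7)
2. 428.571ms @ 3/7 + 428.571ms (3/7)
3. 857.143ms @ 6/7 + 214.286ms (3/14)
4. 1071.429ms @ 15/14 + 214.286ms (3/14)
5. 1285.714ms @ 9/7 + 428.571ms (3/7)
6. 1714.286ms @ 12/7 + 428.571ms (3/7)
7. 2142.857ms @ 15/7 + 214.286ms (3/14)
8. 2357.143ms @ 33/14 + 214.286ms (3/14)
9. 2571.429ms @ 18/7 + 428.571ms (3/7)
10. 3000.0ms @ 3 + 1500.0ms (3/2)
11. 4500.0ms @ 9/2 + 1500.0ms (3/2)

note 4 onset = 15/14b = 1071.429ms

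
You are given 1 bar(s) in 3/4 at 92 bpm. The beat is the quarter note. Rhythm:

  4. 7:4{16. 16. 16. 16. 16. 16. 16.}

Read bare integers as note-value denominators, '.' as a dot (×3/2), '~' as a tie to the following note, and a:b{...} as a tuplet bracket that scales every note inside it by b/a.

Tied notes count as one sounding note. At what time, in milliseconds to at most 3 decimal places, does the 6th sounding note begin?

note 6 onset = 33/14b = 1537.267ms

1. 0.0ms @ 0 + 978.261ms (3/2)
2. 978.261ms @ 3/2 + 139.752ms (3/14)
3. 1118.012ms @ 12/7 + 139.752ms (3/14)
4. 1257.764ms @ 27/14 + 139.752ms (3/14)
5. 1397.516ms @ 15/7 + 139.752ms (3/14)
6. 1537.267ms @ 33/14 + 139.752ms (3/14)
7. 1677.019ms @ 18/7 + 139.752ms (3/14)
8. 1816.77ms @ 39/14 + 139.752ms (3/14)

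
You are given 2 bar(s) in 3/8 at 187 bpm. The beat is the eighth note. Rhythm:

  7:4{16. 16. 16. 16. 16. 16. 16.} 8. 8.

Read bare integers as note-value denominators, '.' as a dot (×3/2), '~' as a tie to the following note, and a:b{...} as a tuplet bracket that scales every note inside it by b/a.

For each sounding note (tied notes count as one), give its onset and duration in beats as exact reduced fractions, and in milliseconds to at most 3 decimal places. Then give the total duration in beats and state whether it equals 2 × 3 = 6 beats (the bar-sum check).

1) 0.0ms=0b +137.51ms=3/7b
2) 137.51ms=3/7b +137.51ms=3/7b
3) 275.019ms=6/7b +137.51ms=3/7b
4) 412.529ms=9/7b +137.51ms=3/7b
5) 550.038ms=12/7b +137.51ms=3/7b
6) 687.548ms=15/7b +137.51ms=3/7b
7) 825.057ms=18/7b +137.51ms=3/7b
8) 962.567ms=3b +481.283ms=3/2b
9) 1443.85ms=9/2b +481.283ms=3/2b
Σ=6b of 6 (187bpm 3/8) — PASS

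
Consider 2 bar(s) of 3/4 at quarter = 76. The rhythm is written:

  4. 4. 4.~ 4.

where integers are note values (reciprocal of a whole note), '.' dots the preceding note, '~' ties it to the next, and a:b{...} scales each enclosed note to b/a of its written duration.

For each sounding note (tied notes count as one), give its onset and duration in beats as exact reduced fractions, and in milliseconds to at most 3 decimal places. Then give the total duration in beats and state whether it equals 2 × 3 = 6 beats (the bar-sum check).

1) 0.0ms=0b +1184.211ms=3/2b
2) 1184.211ms=3/2b +1184.211ms=3/2b
3) 2368.421ms=3b +2368.421ms=3b
Σ=6b of 6 (76bpm 3/4) — PASS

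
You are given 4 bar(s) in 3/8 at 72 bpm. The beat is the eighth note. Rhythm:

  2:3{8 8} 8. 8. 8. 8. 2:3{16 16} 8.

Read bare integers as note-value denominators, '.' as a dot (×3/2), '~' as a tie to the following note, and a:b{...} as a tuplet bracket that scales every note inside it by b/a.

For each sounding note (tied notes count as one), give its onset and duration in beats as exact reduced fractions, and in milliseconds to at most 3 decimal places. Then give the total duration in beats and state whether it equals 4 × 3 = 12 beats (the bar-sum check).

1) 0.0ms=0b +1250.0ms=3/2b
2) 1250.0ms=3/2b +1250.0ms=3/2b
3) 2500.0ms=3b +1250.0ms=3/2b
4) 3750.0ms=9/2b +1250.0ms=3/2b
5) 5000.0ms=6b +1250.0ms=3/2b
6) 6250.0ms=15/2b +1250.0ms=3/2b
7) 7500.0ms=9b +625.0ms=3/4b
8) 8125.0ms=39/4b +625.0ms=3/4b
9) 8750.0ms=21/2b +1250.0ms=3/2b
Σ=12b of 12 (72bpm 3/8) — PASS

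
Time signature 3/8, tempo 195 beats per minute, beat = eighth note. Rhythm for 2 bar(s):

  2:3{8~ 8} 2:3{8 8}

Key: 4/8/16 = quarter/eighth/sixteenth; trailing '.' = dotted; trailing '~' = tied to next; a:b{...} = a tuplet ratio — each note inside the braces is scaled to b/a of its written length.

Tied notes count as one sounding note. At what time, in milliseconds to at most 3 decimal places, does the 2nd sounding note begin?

1. 0.0ms @ 0 + 923.077ms (3)
2. 923.077ms @ 3 + 461.538ms (3/2)
3. 1384.615ms @ 9/2 + 461.538ms (3/2)

note 2 onset = 3b = 923.077ms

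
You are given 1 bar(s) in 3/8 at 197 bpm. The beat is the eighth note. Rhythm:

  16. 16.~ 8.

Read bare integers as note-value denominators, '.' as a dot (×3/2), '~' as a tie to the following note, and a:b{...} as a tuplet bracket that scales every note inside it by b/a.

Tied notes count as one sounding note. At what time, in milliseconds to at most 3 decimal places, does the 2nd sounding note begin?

1. 0.0ms @ 0 + 228.426ms (3/4)
2. 228.426ms @ 3/4 + 685.279ms (9/4)

note 2 onset = 3/4b = 228.426ms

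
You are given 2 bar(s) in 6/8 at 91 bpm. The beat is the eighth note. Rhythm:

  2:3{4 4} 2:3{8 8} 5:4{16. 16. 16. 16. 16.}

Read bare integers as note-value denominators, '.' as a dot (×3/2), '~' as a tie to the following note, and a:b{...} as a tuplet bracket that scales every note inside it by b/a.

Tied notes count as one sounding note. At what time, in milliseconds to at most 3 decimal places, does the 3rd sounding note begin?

note 3 onset = 6b = 3956.044ms

1. 0.0ms @ 0 + 1978.022ms (3)
2. 1978.022ms @ 3 + 1978.022ms (3)
3. 3956.044ms @ 6 + 989.011ms (3/2)
4. 4945.055ms @ 15/2 + 989.011ms (3/2)
5. 5934.066ms @ 9 + 395.604ms (3/5)
6. 6329.67ms @ 48/5 + 395.604ms (3/5)
7. 6725.275ms @ 51/5 + 395.604ms (3/5)
8. 7120.879ms @ 54/5 + 395.604ms (3/5)
9. 7516.484ms @ 57/5 + 395.604ms (3/5)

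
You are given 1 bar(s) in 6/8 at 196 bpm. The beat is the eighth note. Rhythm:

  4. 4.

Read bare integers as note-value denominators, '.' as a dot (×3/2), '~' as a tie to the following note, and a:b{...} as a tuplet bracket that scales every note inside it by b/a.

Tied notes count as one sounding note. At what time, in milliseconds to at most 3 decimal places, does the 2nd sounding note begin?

1. 0.0ms @ 0 + 918.367ms (3)
2. 918.367ms @ 3 + 918.367ms (3)

note 2 onset = 3b = 918.367ms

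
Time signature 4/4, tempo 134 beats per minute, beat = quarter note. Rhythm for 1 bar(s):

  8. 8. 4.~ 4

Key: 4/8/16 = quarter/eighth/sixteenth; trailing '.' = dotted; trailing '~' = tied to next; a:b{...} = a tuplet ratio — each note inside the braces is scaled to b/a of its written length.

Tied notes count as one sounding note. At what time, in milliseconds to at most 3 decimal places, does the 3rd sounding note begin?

1. 0.0ms @ 0 + 335.821ms (3/4)
2. 335.821ms @ 3/4 + 335.821ms (3/4)
3. 671.642ms @ 3/2 + 1119.403ms (5/2)

note 3 onset = 3/2b = 671.642ms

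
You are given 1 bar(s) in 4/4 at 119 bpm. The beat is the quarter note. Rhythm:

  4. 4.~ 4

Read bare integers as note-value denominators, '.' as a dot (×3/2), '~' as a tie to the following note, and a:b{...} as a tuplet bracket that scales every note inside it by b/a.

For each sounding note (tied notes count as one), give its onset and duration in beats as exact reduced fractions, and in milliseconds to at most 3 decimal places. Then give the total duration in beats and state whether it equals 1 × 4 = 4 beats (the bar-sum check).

1) 0.0ms=0b +756.303ms=3/2b
2) 756.303ms=3/2b +1260.504ms=5/2b
Σ=4b of 4 (119bpm 4/4) — PASS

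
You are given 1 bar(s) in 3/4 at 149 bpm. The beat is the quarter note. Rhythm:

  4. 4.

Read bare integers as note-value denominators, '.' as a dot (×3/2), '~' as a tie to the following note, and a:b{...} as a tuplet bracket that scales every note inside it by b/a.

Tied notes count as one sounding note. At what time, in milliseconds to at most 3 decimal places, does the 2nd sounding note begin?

1. 0.0ms @ 0 + 604.027ms (3/2)
2. 604.027ms @ 3/2 + 604.027ms (3/2)

note 2 onset = 3/2b = 604.027ms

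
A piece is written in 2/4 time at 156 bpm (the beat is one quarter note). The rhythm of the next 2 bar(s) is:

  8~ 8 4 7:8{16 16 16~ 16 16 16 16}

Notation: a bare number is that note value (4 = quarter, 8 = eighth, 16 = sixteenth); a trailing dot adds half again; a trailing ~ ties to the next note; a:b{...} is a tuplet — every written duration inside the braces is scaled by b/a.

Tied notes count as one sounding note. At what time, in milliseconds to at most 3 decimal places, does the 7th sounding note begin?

1. 0.0ms @ 0 + 384.615ms (1)
2. 384.615ms @ 1 + 384.615ms (1)
3. 769.231ms @ 2 + 109.89ms (2/7)
4. 879.121ms @ 16/7 + 109.89ms (2/7)
5. 989.011ms @ 18/7 + 219.78ms (4/7)
6. 1208.791ms @ 22/7 + 109.89ms (2/7)
7. 1318.681ms @ 24/7 + 109.89ms (2/7)
8. 1428.571ms @ 26/7 + 109.89ms (2/7)

note 7 onset = 24/7b = 1318.681ms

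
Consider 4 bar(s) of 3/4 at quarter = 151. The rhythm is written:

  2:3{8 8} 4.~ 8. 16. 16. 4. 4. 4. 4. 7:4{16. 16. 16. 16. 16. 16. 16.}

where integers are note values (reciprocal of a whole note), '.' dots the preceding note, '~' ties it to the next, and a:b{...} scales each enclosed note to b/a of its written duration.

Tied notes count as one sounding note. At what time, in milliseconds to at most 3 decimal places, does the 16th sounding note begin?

note 16 onset = 165/14b = 4683.065ms

1. 0.0ms @ 0 + 298.013ms (3/4)
2. 298.013ms @ 3/4 + 298.013ms (3/4)
3. 596.026ms @ 3/2 + 894.04ms (9/4)
4. 1490.066ms @ 15/4 + 149.007ms (3/8)
5. 1639.073ms @ 33/8 + 149.007ms (3/8)
6. 1788.079ms @ 9/2 + 596.026ms (3/2)
7. 2384.106ms @ 6 + 596.026ms (3/2)
8. 2980.132ms @ 15/2 + 596.026ms (3/2)
9. 3576.159ms @ 9 + 596.026ms (3/2)
10. 4172.185ms @ 21/2 + 85.147ms (3/14)
11. 4257.332ms @ 75/7 + 85.147ms (3/14)
12. 4342.479ms @ 153/14 + 85.147ms (3/14)
13. 4427.625ms @ 78/7 + 85.147ms (3/14)
14. 4512.772ms @ 159/14 + 85.147ms (3/14)
15. 4597.919ms @ 81/7 + 85.147ms (3/14)
16. 4683.065ms @ 165/14 + 85.147ms (3/14)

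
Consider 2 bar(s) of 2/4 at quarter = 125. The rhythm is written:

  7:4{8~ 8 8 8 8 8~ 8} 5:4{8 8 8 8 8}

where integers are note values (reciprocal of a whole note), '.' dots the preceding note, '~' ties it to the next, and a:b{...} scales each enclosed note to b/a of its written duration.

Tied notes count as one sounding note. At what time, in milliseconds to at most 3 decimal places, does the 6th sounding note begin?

note 6 onset = 2b = 960.0ms

1. 0.0ms @ 0 + 274.286ms (4/7)
2. 274.286ms @ 4/7 + 137.143ms (2/7)
3. 411.429ms @ 6/7 + 137.143ms (2/7)
4. 548.571ms @ 8/7 + 137.143ms (2/7)
5. 685.714ms @ 10/7 + 274.286ms (4/7)
6. 960.0ms @ 2 + 192.0ms (2/5)
7. 1152.0ms @ 12/5 + 192.0ms (2/5)
8. 1344.0ms @ 14/5 + 192.0ms (2/5)
9. 1536.0ms @ 16/5 + 192.0ms (2/5)
10. 1728.0ms @ 18/5 + 192.0ms (2/5)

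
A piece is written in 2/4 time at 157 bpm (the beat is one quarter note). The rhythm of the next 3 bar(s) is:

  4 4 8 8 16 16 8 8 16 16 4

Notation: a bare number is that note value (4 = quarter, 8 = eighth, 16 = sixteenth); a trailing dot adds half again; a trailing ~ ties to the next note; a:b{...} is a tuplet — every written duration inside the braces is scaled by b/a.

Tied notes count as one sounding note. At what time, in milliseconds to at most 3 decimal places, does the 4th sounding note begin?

1. 0.0ms @ 0 + 382.166ms (1)
2. 382.166ms @ 1 + 382.166ms (1)
3. 764.331ms @ 2 + 191.083ms (1/2)
4. 955.414ms @ 5/2 + 191.083ms (1/2)
5. 1146.497ms @ 3 + 95.541ms (1/4)
6. 1242.038ms @ 13/4 + 95.541ms (1/4)
7. 1337.58ms @ 7/2 + 191.083ms (1/2)
8. 1528.662ms @ 4 + 191.083ms (1/2)
9. 1719.745ms @ 9/2 + 95.541ms (1/4)
10. 1815.287ms @ 19/4 + 95.541ms (1/4)
11. 1910.828ms @ 5 + 382.166ms (1)

note 4 onset = 5/2b = 955.414ms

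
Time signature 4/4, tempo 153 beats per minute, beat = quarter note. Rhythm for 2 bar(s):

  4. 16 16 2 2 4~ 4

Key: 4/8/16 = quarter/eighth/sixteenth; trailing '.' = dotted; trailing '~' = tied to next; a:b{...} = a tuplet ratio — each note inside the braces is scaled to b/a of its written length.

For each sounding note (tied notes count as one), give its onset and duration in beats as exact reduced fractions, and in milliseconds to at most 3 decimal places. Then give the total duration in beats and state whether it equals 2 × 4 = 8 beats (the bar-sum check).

1) 0.0ms=0b +588.235ms=3/2b
2) 588.235ms=3/2b +98.039ms=1/4b
3) 686.275ms=7/4b +98.039ms=1/4b
4) 784.314ms=2b +784.314ms=2b
5) 1568.627ms=4b +784.314ms=2b
6) 2352.941ms=6b +784.314ms=2b
Σ=8b of 8 (153bpm 4/4) — PASS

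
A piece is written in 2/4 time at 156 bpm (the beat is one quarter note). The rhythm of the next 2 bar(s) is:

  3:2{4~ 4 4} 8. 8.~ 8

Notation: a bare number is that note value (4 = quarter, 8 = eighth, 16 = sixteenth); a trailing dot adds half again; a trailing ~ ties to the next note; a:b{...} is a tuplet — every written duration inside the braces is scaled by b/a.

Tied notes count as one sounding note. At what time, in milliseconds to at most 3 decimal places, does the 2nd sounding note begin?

note 2 onset = 4/3b = 512.821ms

1. 0.0ms @ 0 + 512.821ms (4/3)
2. 512.821ms @ 4/3 + 256.41ms (2/3)
3. 769.231ms @ 2 + 288.462ms (3/4)
4. 1057.692ms @ 11/4 + 480.769ms (5/4)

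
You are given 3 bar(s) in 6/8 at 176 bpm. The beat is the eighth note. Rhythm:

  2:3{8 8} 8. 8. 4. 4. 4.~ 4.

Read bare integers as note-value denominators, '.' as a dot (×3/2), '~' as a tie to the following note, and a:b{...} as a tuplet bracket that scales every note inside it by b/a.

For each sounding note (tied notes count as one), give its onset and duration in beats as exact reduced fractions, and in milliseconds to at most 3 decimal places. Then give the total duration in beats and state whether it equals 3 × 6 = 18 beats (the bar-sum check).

1) 0.0ms=0b +511.364ms=3/2b
2) 511.364ms=3/2b +511.364ms=3/2b
3) 1022.727ms=3b +511.364ms=3/2b
4) 1534.091ms=9/2b +511.364ms=3/2b
5) 2045.455ms=6b +1022.727ms=3b
6) 3068.182ms=9b +1022.727ms=3b
7) 4090.909ms=12b +2045.455ms=6b
Σ=18b of 18 (176bpm 6/8) — PASS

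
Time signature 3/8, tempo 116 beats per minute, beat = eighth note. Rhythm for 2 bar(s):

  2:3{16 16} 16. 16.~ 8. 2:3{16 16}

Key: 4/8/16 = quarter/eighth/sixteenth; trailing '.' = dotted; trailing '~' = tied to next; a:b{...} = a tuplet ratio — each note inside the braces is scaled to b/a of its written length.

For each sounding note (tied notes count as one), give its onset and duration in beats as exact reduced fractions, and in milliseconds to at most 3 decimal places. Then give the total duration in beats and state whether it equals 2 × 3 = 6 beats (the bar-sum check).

1) 0.0ms=0b +387.931ms=3/4b
2) 387.931ms=3/4b +387.931ms=3/4b
3) 775.862ms=3/2b +387.931ms=3/4b
4) 1163.793ms=9/4b +1163.793ms=9/4b
5) 2327.586ms=9/2b +387.931ms=3/4b
6) 2715.517ms=21/4b +387.931ms=3/4b
Σ=6b of 6 (116bpm 3/8) — PASS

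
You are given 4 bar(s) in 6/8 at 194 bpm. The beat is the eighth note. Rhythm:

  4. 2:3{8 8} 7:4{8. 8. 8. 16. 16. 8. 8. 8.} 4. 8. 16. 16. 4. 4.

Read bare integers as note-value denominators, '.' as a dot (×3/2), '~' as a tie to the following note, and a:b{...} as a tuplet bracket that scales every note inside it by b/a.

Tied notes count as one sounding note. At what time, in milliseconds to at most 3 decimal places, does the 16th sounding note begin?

1. 0.0ms @ 0 + 927.835ms (3)
2. 927.835ms @ 3 + 463.918ms (3/2)
3. 1391.753ms @ 9/2 + 463.918ms (3/2)
4. 1855.67ms @ 6 + 265.096ms (6/7)
5. 2120.766ms @ 48/7 + 265.096ms (6/7)
6. 2385.862ms @ 54/7 + 265.096ms (6/7)
7. 2650.957ms @ 60/7 + 132.548ms (3/7)
8. 2783.505ms @ 9 + 132.548ms (3/7)
9. 2916.053ms @ 66/7 + 265.096ms (6/7)
10. 3181.149ms @ 72/7 + 265.096ms (6/7)
11. 3446.244ms @ 78/7 + 265.096ms (6/7)
12. 3711.34ms @ 12 + 927.835ms (3)
13. 4639.175ms @ 15 + 463.918ms (3/2)
14. 5103.093ms @ 33/2 + 231.959ms (3/4)
15. 5335.052ms @ 69/4 + 231.959ms (3/4)
16. 5567.01ms @ 18 + 927.835ms (3)
17. 6494.845ms @ 21 + 927.835ms (3)

note 16 onset = 18b = 5567.01ms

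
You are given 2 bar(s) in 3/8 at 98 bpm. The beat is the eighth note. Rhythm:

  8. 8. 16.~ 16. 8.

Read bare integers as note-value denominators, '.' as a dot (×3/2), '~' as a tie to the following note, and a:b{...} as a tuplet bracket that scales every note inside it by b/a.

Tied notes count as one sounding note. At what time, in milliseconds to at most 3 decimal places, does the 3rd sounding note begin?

note 3 onset = 3b = 1836.735ms

1. 0.0ms @ 0 + 918.367ms (3/2)
2. 918.367ms @ 3/2 + 918.367ms (3/2)
3. 1836.735ms @ 3 + 918.367ms (3/2)
4. 2755.102ms @ 9/2 + 918.367ms (3/2)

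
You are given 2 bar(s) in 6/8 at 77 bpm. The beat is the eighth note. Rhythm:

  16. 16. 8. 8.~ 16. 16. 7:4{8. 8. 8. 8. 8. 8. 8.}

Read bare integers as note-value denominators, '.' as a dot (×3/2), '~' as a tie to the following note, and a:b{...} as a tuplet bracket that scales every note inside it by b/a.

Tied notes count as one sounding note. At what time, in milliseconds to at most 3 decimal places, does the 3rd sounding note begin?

note 3 onset = 3/2b = 1168.831ms

1. 0.0ms @ 0 + 584.416ms (3/4)
2. 584.416ms @ 3/4 + 584.416ms (3/4)
3. 1168.831ms @ 3/2 + 1168.831ms (3/2)
4. 2337.662ms @ 3 + 1753.247ms (9/4)
5. 4090.909ms @ 21/4 + 584.416ms (3/4)
6. 4675.325ms @ 6 + 667.904ms (6/7)
7. 5343.228ms @ 48/7 + 667.904ms (6/7)
8. 6011.132ms @ 54/7 + 667.904ms (6/7)
9. 6679.035ms @ 60/7 + 667.904ms (6/7)
10. 7346.939ms @ 66/7 + 667.904ms (6/7)
11. 8014.842ms @ 72/7 + 667.904ms (6/7)
12. 8682.746ms @ 78/7 + 667.904ms (6/7)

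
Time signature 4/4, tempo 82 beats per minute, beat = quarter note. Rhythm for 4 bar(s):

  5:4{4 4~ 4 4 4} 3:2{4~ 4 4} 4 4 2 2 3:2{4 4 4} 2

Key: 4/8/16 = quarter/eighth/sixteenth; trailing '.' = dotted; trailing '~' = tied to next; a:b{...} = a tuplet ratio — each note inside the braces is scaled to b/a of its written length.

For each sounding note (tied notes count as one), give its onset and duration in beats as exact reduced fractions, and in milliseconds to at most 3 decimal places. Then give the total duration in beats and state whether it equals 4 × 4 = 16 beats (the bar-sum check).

1) 0.0ms=0b +585.366ms=4/5b
2) 585.366ms=4/5b +1170.732ms=8/5b
3) 1756.098ms=12/5b +585.366ms=4/5b
4) 2341.463ms=16/5b +585.366ms=4/5b
5) 2926.829ms=4b +975.61ms=4/3b
6) 3902.439ms=16/3b +487.805ms=2/3b
7) 4390.244ms=6b +731.707ms=1b
8) 5121.951ms=7b +731.707ms=1b
9) 5853.659ms=8b +1463.415ms=2b
10) 7317.073ms=10b +1463.415ms=2b
11) 8780.488ms=12b +487.805ms=2/3b
12) 9268.293ms=38/3b +487.805ms=2/3b
13) 9756.098ms=40/3b +487.805ms=2/3b
14) 10243.902ms=14b +1463.415ms=2b
Σ=16b of 16 (82bpm 4/4) — PASS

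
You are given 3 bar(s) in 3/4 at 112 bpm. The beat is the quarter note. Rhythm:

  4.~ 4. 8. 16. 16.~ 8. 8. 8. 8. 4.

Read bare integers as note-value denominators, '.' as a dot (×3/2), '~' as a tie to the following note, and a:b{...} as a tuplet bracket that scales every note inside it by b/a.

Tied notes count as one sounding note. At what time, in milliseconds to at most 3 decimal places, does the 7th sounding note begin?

note 7 onset = 27/4b = 3616.071ms

1. 0.0ms @ 0 + 1607.143ms (3)
2. 1607.143ms @ 3 + 401.786ms (3/4)
3. 2008.929ms @ 15/4 + 200.893ms (3/8)
4. 2209.821ms @ 33/8 + 602.679ms (9/8)
5. 2812.5ms @ 21/4 + 401.786ms (3/4)
6. 3214.286ms @ 6 + 401.786ms (3/4)
7. 3616.071ms @ 27/4 + 401.786ms (3/4)
8. 4017.857ms @ 15/2 + 803.571ms (3/2)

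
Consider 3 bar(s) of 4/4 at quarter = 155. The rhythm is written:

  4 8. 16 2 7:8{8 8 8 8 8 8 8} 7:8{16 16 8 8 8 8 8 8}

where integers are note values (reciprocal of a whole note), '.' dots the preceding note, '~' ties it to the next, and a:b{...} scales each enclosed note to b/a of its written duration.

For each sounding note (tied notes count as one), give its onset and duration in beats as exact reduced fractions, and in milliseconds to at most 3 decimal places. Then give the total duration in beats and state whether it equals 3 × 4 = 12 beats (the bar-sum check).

1) 0.0ms=0b +387.097ms=1b
2) 387.097ms=1b +290.323ms=3/4b
3) 677.419ms=7/4b +96.774ms=1/4b
4) 774.194ms=2b +774.194ms=2b
5) 1548.387ms=4b +221.198ms=4/7b
6) 1769.585ms=32/7b +221.198ms=4/7b
7) 1990.783ms=36/7b +221.198ms=4/7b
8) 2211.982ms=40/7b +221.198ms=4/7b
9) 2433.18ms=44/7b +221.198ms=4/7b
10) 2654.378ms=48/7b +221.198ms=4/7b
11) 2875.576ms=52/7b +221.198ms=4/7b
12) 3096.774ms=8b +110.599ms=2/7b
13) 3207.373ms=58/7b +110.599ms=2/7b
14) 3317.972ms=60/7b +221.198ms=4/7b
15) 3539.171ms=64/7b +221.198ms=4/7b
16) 3760.369ms=68/7b +221.198ms=4/7b
17) 3981.567ms=72/7b +221.198ms=4/7b
18) 4202.765ms=76/7b +221.198ms=4/7b
19) 4423.963ms=80/7b +221.198ms=4/7b
Σ=12b of 12 (155bpm 4/4) — PASS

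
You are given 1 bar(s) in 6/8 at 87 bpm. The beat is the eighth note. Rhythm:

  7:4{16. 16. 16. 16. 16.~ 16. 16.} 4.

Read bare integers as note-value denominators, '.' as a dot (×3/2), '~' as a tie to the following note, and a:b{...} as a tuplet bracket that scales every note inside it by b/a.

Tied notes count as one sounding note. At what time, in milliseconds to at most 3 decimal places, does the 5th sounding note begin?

note 5 onset = 12/7b = 1182.266ms

1. 0.0ms @ 0 + 295.567ms (3/7)
2. 295.567ms @ 3/7 + 295.567ms (3/7)
3. 591.133ms @ 6/7 + 295.567ms (3/7)
4. 886.7ms @ 9/7 + 295.567ms (3/7)
5. 1182.266ms @ 12/7 + 591.133ms (6/7)
6. 1773.399ms @ 18/7 + 295.567ms (3/7)
7. 2068.966ms @ 3 + 2068.966ms (3)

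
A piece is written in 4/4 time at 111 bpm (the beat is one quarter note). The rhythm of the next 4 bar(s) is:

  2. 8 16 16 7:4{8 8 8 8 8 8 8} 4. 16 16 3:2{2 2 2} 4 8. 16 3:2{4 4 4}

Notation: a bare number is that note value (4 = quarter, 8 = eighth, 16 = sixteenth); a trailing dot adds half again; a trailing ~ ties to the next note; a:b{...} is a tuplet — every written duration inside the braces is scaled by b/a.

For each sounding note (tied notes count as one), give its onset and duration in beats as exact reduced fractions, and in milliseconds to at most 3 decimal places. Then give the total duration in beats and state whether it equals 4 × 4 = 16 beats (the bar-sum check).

1) 0.0ms=0b +1621.622ms=3b
2) 1621.622ms=3b +270.27ms=1/2b
3) 1891.892ms=7/2b +135.135ms=1/4b
4) 2027.027ms=15/4b +135.135ms=1/4b
5) 2162.162ms=4b +154.44ms=2/7b
6) 2316.602ms=30/7b +154.44ms=2/7b
7) 2471.042ms=32/7b +154.44ms=2/7b
8) 2625.483ms=34/7b +154.44ms=2/7b
9) 2779.923ms=36/7b +154.44ms=2/7b
10) 2934.363ms=38/7b +154.44ms=2/7b
11) 3088.803ms=40/7b +154.44ms=2/7b
12) 3243.243ms=6b +810.811ms=3/2b
13) 4054.054ms=15/2b +135.135ms=1/4b
14) 4189.189ms=31/4b +135.135ms=1/4b
15) 4324.324ms=8b +720.721ms=4/3b
16) 5045.045ms=28/3b +720.721ms=4/3b
17) 5765.766ms=32/3b +720.721ms=4/3b
18) 6486.486ms=12b +540.541ms=1b
19) 7027.027ms=13b +405.405ms=3/4b
20) 7432.432ms=55/4b +135.135ms=1/4b
21) 7567.568ms=14b +360.36ms=2/3b
22) 7927.928ms=44/3b +360.36ms=2/3b
23) 8288.288ms=46/3b +360.36ms=2/3b
Σ=16b of 16 (111bpm 4/4) — PASS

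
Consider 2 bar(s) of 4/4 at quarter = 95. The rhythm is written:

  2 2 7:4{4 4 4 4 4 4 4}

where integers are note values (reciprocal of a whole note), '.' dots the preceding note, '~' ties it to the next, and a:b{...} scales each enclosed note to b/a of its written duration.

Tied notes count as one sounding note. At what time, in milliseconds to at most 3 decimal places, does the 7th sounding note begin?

note 7 onset = 44/7b = 3969.925ms

1. 0.0ms @ 0 + 1263.158ms (2)
2. 1263.158ms @ 2 + 1263.158ms (2)
3. 2526.316ms @ 4 + 360.902ms (4/7)
4. 2887.218ms @ 32/7 + 360.902ms (4/7)
5. 3248.12ms @ 36/7 + 360.902ms (4/7)
6. 3609.023ms @ 40/7 + 360.902ms (4/7)
7. 3969.925ms @ 44/7 + 360.902ms (4/7)
8. 4330.827ms @ 48/7 + 360.902ms (4/7)
9. 4691.729ms @ 52/7 + 360.902ms (4/7)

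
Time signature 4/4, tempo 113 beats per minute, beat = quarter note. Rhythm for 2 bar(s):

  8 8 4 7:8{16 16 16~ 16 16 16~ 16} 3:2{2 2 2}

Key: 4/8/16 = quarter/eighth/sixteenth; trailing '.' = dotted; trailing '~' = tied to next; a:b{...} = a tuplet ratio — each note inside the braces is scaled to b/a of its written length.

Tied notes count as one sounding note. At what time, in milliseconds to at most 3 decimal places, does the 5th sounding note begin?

1. 0.0ms @ 0 + 265.487ms (1/2)
2. 265.487ms @ 1/2 + 265.487ms (1/2)
3. 530.973ms @ 1 + 530.973ms (1)
4. 1061.947ms @ 2 + 151.707ms (2/7)
5. 1213.654ms @ 16/7 + 151.707ms (2/7)
6. 1365.36ms @ 18/7 + 303.413ms (4/7)
7. 1668.774ms @ 22/7 + 151.707ms (2/7)
8. 1820.48ms @ 24/7 + 303.413ms (4/7)
9. 2123.894ms @ 4 + 707.965ms (4/3)
10. 2831.858ms @ 16/3 + 707.965ms (4/3)
11. 3539.823ms @ 20/3 + 707.965ms (4/3)

note 5 onset = 16/7b = 1213.654ms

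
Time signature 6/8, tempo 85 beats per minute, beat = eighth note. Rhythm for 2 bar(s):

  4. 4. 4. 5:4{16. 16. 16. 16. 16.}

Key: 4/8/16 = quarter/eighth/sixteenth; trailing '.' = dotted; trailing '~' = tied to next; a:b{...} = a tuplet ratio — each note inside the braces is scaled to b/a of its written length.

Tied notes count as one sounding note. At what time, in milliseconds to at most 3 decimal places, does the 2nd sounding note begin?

note 2 onset = 3b = 2117.647ms

1. 0.0ms @ 0 + 2117.647ms (3)
2. 2117.647ms @ 3 + 2117.647ms (3)
3. 4235.294ms @ 6 + 2117.647ms (3)
4. 6352.941ms @ 9 + 423.529ms (3/5)
5. 6776.471ms @ 48/5 + 423.529ms (3/5)
6. 7200.0ms @ 51/5 + 423.529ms (3/5)
7. 7623.529ms @ 54/5 + 423.529ms (3/5)
8. 8047.059ms @ 57/5 + 423.529ms (3/5)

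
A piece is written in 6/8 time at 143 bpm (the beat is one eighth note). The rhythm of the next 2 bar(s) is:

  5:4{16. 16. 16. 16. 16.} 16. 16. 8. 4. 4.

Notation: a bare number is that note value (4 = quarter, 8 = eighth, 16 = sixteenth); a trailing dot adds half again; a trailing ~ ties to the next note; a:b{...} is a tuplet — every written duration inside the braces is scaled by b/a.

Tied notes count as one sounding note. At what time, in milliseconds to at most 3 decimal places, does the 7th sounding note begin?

1. 0.0ms @ 0 + 251.748ms (3/5)
2. 251.748ms @ 3/5 + 251.748ms (3/5)
3. 503.497ms @ 6/5 + 251.748ms (3/5)
4. 755.245ms @ 9/5 + 251.748ms (3/5)
5. 1006.993ms @ 12/5 + 251.748ms (3/5)
6. 1258.741ms @ 3 + 314.685ms (3/4)
7. 1573.427ms @ 15/4 + 314.685ms (3/4)
8. 1888.112ms @ 9/2 + 629.371ms (3/2)
9. 2517.483ms @ 6 + 1258.741ms (3)
10. 3776.224ms @ 9 + 1258.741ms (3)

note 7 onset = 15/4b = 1573.427ms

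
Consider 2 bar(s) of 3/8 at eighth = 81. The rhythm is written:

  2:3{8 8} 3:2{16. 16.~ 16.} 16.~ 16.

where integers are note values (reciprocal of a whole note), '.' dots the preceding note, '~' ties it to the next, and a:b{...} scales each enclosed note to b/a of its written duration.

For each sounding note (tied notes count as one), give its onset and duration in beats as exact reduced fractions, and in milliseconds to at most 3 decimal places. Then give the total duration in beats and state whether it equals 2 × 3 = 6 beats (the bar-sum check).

1) 0.0ms=0b +1111.111ms=3/2b
2) 1111.111ms=3/2b +1111.111ms=3/2b
3) 2222.222ms=3b +370.37ms=1/2b
4) 2592.593ms=7/2b +740.741ms=1b
5) 3333.333ms=9/2b +1111.111ms=3/2b
Σ=6b of 6 (81bpm 3/8) — PASS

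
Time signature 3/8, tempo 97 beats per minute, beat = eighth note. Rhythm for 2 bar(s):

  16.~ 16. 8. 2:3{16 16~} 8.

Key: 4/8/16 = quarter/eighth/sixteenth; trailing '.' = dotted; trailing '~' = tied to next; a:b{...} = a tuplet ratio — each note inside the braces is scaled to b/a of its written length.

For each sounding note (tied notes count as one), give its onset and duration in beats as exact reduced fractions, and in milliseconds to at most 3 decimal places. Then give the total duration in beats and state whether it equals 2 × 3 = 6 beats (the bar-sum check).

1) 0.0ms=0b +927.835ms=3/2b
2) 927.835ms=3/2b +927.835ms=3/2b
3) 1855.67ms=3b +463.918ms=3/4b
4) 2319.588ms=15/4b +1391.753ms=9/4b
Σ=6b of 6 (97bpm 3/8) — PASS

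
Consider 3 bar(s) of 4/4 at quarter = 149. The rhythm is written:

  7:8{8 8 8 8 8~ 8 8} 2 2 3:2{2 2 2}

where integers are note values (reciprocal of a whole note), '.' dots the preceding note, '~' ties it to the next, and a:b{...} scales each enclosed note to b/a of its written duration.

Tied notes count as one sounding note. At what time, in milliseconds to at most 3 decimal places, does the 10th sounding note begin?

note 10 onset = 28/3b = 3758.389ms

1. 0.0ms @ 0 + 230.105ms (4/7)
2. 230.105ms @ 4/7 + 230.105ms (4/7)
3. 460.211ms @ 8/7 + 230.105ms (4/7)
4. 690.316ms @ 12/7 + 230.105ms (4/7)
5. 920.422ms @ 16/7 + 460.211ms (8/7)
6. 1380.633ms @ 24/7 + 230.105ms (4/7)
7. 1610.738ms @ 4 + 805.369ms (2)
8. 2416.107ms @ 6 + 805.369ms (2)
9. 3221.477ms @ 8 + 536.913ms (4/3)
10. 3758.389ms @ 28/3 + 536.913ms (4/3)
11. 4295.302ms @ 32/3 + 536.913ms (4/3)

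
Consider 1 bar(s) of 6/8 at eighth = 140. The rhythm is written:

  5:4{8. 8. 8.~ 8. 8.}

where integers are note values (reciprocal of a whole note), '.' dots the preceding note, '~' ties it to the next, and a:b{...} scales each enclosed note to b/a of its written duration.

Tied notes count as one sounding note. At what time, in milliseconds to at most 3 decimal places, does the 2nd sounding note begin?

1. 0.0ms @ 0 + 514.286ms (6/5)
2. 514.286ms @ 6/5 + 514.286ms (6/5)
3. 1028.571ms @ 12/5 + 1028.571ms (12/5)
4. 2057.143ms @ 24/5 + 514.286ms (6/5)

note 2 onset = 6/5b = 514.286ms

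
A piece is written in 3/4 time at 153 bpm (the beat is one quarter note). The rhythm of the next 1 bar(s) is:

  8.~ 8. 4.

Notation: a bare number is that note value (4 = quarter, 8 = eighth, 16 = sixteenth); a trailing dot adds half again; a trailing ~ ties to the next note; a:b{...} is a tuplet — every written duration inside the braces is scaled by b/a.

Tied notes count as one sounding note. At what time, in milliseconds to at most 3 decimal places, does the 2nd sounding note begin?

1. 0.0ms @ 0 + 588.235ms (3/2)
2. 588.235ms @ 3/2 + 588.235ms (3/2)

note 2 onset = 3/2b = 588.235ms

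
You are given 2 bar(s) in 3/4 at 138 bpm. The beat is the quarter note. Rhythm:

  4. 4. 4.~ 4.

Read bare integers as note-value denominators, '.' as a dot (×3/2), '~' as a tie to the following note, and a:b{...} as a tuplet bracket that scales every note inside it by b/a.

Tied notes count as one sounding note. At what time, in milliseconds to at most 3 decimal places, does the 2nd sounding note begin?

note 2 onset = 3/2b = 652.174ms

1. 0.0ms @ 0 + 652.174ms (3/2)
2. 652.174ms @ 3/2 + 652.174ms (3/2)
3. 1304.348ms @ 3 + 1304.348ms (3)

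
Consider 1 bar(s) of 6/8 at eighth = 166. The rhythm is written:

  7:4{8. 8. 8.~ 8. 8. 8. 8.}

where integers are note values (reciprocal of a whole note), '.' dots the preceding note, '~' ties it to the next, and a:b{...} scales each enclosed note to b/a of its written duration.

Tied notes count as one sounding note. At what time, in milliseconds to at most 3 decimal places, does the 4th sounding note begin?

1. 0.0ms @ 0 + 309.811ms (6/7)
2. 309.811ms @ 6/7 + 309.811ms (6/7)
3. 619.621ms @ 12/7 + 619.621ms (12/7)
4. 1239.243ms @ 24/7 + 309.811ms (6/7)
5. 1549.053ms @ 30/7 + 309.811ms (6/7)
6. 1858.864ms @ 36/7 + 309.811ms (6/7)

note 4 onset = 24/7b = 1239.243ms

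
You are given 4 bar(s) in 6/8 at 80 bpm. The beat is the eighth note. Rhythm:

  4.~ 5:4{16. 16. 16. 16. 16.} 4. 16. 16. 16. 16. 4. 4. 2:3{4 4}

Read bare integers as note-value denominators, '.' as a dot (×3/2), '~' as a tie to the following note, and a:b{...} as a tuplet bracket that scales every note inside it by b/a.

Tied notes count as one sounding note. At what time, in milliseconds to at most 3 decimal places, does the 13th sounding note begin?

note 13 onset = 18b = 13500.0ms

1. 0.0ms @ 0 + 2700.0ms (18/5)
2. 2700.0ms @ 18/5 + 450.0ms (3/5)
3. 3150.0ms @ 21/5 + 450.0ms (3/5)
4. 3600.0ms @ 24/5 + 450.0ms (3/5)
5. 4050.0ms @ 27/5 + 450.0ms (3/5)
6. 4500.0ms @ 6 + 2250.0ms (3)
7. 6750.0ms @ 9 + 562.5ms (3/4)
8. 7312.5ms @ 39/4 + 562.5ms (3/4)
9. 7875.0ms @ 21/2 + 562.5ms (3/4)
10. 8437.5ms @ 45/4 + 562.5ms (3/4)
11. 9000.0ms @ 12 + 2250.0ms (3)
12. 11250.0ms @ 15 + 2250.0ms (3)
13. 13500.0ms @ 18 + 2250.0ms (3)
14. 15750.0ms @ 21 + 2250.0ms (3)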